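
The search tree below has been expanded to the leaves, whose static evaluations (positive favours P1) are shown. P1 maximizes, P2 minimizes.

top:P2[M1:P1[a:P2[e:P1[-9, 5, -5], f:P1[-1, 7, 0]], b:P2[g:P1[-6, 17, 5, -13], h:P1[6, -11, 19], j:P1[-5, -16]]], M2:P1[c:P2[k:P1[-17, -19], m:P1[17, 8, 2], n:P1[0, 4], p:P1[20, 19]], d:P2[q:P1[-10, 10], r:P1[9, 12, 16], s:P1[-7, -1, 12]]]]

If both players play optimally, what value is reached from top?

5

e (P1): max(-9, 5, -5) = 5
f (P1): max(-1, 7, 0) = 7
a (P2): min(5, 7) = 5
g (P1): max(-6, 17, 5, -13) = 17
h (P1): max(6, -11, 19) = 19
j (P1): max(-5, -16) = -5
b (P2): min(17, 19, -5) = -5
M1 (P1): max(5, -5) = 5
k (P1): max(-17, -19) = -17
m (P1): max(17, 8, 2) = 17
n (P1): max(0, 4) = 4
p (P1): max(20, 19) = 20
c (P2): min(-17, 17, 4, 20) = -17
q (P1): max(-10, 10) = 10
r (P1): max(9, 12, 16) = 16
s (P1): max(-7, -1, 12) = 12
d (P2): min(10, 16, 12) = 10
M2 (P1): max(-17, 10) = 10
top (P2): min(5, 10) = 5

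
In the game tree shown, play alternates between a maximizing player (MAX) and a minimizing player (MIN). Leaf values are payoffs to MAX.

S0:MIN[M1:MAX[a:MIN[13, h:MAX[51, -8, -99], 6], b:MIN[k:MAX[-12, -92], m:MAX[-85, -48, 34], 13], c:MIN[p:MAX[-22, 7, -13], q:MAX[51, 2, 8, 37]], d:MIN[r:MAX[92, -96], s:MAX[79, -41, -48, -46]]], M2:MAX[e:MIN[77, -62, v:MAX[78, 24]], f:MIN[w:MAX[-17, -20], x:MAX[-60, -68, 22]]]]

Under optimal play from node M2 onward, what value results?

v (MAX): max(78, 24) = 78
e (MIN): min(77, -62, 78) = -62
w (MAX): max(-17, -20) = -17
x (MAX): max(-60, -68, 22) = 22
f (MIN): min(-17, 22) = -17
M2 (MAX): max(-62, -17) = -17

-17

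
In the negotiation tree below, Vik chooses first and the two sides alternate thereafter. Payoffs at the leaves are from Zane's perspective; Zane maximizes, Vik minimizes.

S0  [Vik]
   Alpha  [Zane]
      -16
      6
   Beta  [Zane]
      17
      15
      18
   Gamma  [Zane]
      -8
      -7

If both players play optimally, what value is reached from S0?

-7

Alpha (Zane): max(-16, 6) = 6
Beta (Zane): max(17, 15, 18) = 18
Gamma (Zane): max(-8, -7) = -7
S0 (Vik): min(6, 18, -7) = -7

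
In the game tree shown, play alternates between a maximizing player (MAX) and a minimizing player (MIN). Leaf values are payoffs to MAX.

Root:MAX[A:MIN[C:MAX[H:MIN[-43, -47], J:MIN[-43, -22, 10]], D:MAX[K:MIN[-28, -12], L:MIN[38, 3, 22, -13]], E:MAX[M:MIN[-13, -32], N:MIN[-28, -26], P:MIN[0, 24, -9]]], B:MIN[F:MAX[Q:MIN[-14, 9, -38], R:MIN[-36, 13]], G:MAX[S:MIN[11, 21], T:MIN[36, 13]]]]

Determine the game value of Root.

H (MIN): min(-43, -47) = -47
J (MIN): min(-43, -22, 10) = -43
C (MAX): max(-47, -43) = -43
K (MIN): min(-28, -12) = -28
L (MIN): min(38, 3, 22, -13) = -13
D (MAX): max(-28, -13) = -13
M (MIN): min(-13, -32) = -32
N (MIN): min(-28, -26) = -28
P (MIN): min(0, 24, -9) = -9
E (MAX): max(-32, -28, -9) = -9
A (MIN): min(-43, -13, -9) = -43
Q (MIN): min(-14, 9, -38) = -38
R (MIN): min(-36, 13) = -36
F (MAX): max(-38, -36) = -36
S (MIN): min(11, 21) = 11
T (MIN): min(36, 13) = 13
G (MAX): max(11, 13) = 13
B (MIN): min(-36, 13) = -36
Root (MAX): max(-43, -36) = -36

-36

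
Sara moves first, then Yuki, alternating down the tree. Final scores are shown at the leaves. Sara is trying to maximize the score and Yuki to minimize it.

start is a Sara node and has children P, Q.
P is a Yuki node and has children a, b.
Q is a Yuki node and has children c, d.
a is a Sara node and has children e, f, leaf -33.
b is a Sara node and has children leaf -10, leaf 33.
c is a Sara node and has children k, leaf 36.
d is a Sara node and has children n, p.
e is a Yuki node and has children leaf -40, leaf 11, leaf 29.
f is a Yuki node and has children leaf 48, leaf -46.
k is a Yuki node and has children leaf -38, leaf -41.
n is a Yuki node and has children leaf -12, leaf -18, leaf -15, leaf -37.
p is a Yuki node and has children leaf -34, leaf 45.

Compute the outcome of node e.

e (Yuki): min(-40, 11, 29) = -40

-40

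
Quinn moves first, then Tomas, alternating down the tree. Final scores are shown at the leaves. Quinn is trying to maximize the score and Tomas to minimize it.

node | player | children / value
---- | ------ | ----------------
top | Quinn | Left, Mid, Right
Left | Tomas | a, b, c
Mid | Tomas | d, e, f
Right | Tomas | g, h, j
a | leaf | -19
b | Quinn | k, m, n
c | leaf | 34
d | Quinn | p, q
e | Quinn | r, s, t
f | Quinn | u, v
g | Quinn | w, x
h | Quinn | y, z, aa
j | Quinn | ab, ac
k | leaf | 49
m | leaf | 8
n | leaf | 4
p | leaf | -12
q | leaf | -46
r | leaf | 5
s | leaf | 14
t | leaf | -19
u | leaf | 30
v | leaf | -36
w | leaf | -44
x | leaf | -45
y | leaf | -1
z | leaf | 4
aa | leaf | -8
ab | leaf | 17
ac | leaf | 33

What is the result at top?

b (Quinn): max(49, 8, 4) = 49
Left (Tomas): min(-19, 49, 34) = -19
d (Quinn): max(-12, -46) = -12
e (Quinn): max(5, 14, -19) = 14
f (Quinn): max(30, -36) = 30
Mid (Tomas): min(-12, 14, 30) = -12
g (Quinn): max(-44, -45) = -44
h (Quinn): max(-1, 4, -8) = 4
j (Quinn): max(17, 33) = 33
Right (Tomas): min(-44, 4, 33) = -44
top (Quinn): max(-19, -12, -44) = -12

-12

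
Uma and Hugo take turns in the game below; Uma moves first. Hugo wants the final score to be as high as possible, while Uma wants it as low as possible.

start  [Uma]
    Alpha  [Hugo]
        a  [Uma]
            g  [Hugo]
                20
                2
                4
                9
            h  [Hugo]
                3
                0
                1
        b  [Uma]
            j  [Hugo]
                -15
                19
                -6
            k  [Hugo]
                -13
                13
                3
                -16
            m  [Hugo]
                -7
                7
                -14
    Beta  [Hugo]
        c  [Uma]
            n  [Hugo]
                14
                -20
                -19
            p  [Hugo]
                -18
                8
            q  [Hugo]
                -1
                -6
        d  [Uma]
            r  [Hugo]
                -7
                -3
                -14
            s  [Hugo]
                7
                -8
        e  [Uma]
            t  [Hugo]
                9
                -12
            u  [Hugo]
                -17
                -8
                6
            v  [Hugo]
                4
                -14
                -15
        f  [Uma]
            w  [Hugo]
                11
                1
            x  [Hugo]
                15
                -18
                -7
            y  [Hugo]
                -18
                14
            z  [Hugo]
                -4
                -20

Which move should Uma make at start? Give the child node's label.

g (Hugo): max(20, 2, 4, 9) = 20
h (Hugo): max(3, 0, 1) = 3
a (Uma): min(20, 3) = 3
j (Hugo): max(-15, 19, -6) = 19
k (Hugo): max(-13, 13, 3, -16) = 13
m (Hugo): max(-7, 7, -14) = 7
b (Uma): min(19, 13, 7) = 7
Alpha (Hugo): max(3, 7) = 7
n (Hugo): max(14, -20, -19) = 14
p (Hugo): max(-18, 8) = 8
q (Hugo): max(-1, -6) = -1
c (Uma): min(14, 8, -1) = -1
r (Hugo): max(-7, -3, -14) = -3
s (Hugo): max(7, -8) = 7
d (Uma): min(-3, 7) = -3
t (Hugo): max(9, -12) = 9
u (Hugo): max(-17, -8, 6) = 6
v (Hugo): max(4, -14, -15) = 4
e (Uma): min(9, 6, 4) = 4
w (Hugo): max(11, 1) = 11
x (Hugo): max(15, -18, -7) = 15
y (Hugo): max(-18, 14) = 14
z (Hugo): max(-4, -20) = -4
f (Uma): min(11, 15, 14, -4) = -4
Beta (Hugo): max(-1, -3, 4, -4) = 4
start (Uma): min(7, 4) = 4
Uma at start wants the lowest of {Alpha=7, Beta=4}, so chooses Beta.

Beta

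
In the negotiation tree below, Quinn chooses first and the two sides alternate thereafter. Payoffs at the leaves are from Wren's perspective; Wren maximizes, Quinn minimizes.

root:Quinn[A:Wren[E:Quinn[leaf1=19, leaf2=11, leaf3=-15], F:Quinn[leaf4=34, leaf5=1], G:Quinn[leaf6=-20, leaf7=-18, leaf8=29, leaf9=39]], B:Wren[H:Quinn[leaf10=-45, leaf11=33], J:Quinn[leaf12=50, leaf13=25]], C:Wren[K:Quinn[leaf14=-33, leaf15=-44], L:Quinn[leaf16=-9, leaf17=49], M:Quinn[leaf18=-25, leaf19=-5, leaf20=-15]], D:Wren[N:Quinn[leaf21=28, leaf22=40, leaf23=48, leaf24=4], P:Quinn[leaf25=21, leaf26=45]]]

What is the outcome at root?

-9

E (Quinn): min(19, 11, -15) = -15
F (Quinn): min(34, 1) = 1
G (Quinn): min(-20, -18, 29, 39) = -20
A (Wren): max(-15, 1, -20) = 1
H (Quinn): min(-45, 33) = -45
J (Quinn): min(50, 25) = 25
B (Wren): max(-45, 25) = 25
K (Quinn): min(-33, -44) = -44
L (Quinn): min(-9, 49) = -9
M (Quinn): min(-25, -5, -15) = -25
C (Wren): max(-44, -9, -25) = -9
N (Quinn): min(28, 40, 48, 4) = 4
P (Quinn): min(21, 45) = 21
D (Wren): max(4, 21) = 21
root (Quinn): min(1, 25, -9, 21) = -9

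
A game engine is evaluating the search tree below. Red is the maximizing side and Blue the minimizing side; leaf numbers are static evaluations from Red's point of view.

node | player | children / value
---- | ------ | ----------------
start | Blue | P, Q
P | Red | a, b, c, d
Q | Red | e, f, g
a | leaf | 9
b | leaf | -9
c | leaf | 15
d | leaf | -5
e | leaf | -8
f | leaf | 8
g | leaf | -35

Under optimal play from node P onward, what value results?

15

P (Red): max(9, -9, 15, -5) = 15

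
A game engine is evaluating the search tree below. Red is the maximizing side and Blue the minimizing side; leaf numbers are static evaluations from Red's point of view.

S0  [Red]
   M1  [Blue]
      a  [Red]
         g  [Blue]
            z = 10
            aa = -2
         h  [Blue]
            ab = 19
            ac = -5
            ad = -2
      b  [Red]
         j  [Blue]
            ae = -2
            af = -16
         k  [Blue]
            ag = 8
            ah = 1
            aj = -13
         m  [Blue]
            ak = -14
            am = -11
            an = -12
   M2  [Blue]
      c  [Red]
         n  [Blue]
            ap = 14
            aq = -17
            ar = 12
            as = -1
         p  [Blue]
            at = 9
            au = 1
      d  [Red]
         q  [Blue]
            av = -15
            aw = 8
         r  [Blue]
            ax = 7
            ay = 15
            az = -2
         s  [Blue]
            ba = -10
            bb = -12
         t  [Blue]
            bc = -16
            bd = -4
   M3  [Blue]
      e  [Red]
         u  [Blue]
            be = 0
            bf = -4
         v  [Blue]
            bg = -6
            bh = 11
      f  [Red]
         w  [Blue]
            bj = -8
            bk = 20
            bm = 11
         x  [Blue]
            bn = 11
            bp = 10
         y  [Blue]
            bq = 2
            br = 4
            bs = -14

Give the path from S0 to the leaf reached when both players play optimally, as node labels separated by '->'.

S0 -> M2 -> d -> r -> az

g (Blue): min(10, -2) = -2
h (Blue): min(19, -5, -2) = -5
a (Red): max(-2, -5) = -2
j (Blue): min(-2, -16) = -16
k (Blue): min(8, 1, -13) = -13
m (Blue): min(-14, -11, -12) = -14
b (Red): max(-16, -13, -14) = -13
M1 (Blue): min(-2, -13) = -13
n (Blue): min(14, -17, 12, -1) = -17
p (Blue): min(9, 1) = 1
c (Red): max(-17, 1) = 1
q (Blue): min(-15, 8) = -15
r (Blue): min(7, 15, -2) = -2
s (Blue): min(-10, -12) = -12
t (Blue): min(-16, -4) = -16
d (Red): max(-15, -2, -12, -16) = -2
M2 (Blue): min(1, -2) = -2
u (Blue): min(0, -4) = -4
v (Blue): min(-6, 11) = -6
e (Red): max(-4, -6) = -4
w (Blue): min(-8, 20, 11) = -8
x (Blue): min(11, 10) = 10
y (Blue): min(2, 4, -14) = -14
f (Red): max(-8, 10, -14) = 10
M3 (Blue): min(-4, 10) = -4
S0 (Red): max(-13, -2, -4) = -2
At S0, Red picks M2 (highest: -2).
At M2, Blue picks d (lowest: -2).
At d, Red picks r (highest: -2).
At r, Blue picks az (lowest: -2).
Terminal value -2.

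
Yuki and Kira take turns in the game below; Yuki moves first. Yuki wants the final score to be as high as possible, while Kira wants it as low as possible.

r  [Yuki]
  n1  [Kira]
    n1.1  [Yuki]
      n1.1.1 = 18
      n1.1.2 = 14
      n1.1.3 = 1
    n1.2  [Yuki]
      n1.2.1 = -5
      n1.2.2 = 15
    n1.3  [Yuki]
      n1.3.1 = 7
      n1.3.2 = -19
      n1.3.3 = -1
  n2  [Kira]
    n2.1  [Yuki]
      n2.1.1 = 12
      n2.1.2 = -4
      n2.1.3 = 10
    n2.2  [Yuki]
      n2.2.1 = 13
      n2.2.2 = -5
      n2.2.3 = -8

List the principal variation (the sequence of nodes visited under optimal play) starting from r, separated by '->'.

r -> n2 -> n2.1 -> n2.1.1

n1.1 (Yuki): max(18, 14, 1) = 18
n1.2 (Yuki): max(-5, 15) = 15
n1.3 (Yuki): max(7, -19, -1) = 7
n1 (Kira): min(18, 15, 7) = 7
n2.1 (Yuki): max(12, -4, 10) = 12
n2.2 (Yuki): max(13, -5, -8) = 13
n2 (Kira): min(12, 13) = 12
r (Yuki): max(7, 12) = 12
At r, Yuki picks n2 (highest: 12).
At n2, Kira picks n2.1 (lowest: 12).
At n2.1, Yuki picks n2.1.1 (highest: 12).
Terminal value 12.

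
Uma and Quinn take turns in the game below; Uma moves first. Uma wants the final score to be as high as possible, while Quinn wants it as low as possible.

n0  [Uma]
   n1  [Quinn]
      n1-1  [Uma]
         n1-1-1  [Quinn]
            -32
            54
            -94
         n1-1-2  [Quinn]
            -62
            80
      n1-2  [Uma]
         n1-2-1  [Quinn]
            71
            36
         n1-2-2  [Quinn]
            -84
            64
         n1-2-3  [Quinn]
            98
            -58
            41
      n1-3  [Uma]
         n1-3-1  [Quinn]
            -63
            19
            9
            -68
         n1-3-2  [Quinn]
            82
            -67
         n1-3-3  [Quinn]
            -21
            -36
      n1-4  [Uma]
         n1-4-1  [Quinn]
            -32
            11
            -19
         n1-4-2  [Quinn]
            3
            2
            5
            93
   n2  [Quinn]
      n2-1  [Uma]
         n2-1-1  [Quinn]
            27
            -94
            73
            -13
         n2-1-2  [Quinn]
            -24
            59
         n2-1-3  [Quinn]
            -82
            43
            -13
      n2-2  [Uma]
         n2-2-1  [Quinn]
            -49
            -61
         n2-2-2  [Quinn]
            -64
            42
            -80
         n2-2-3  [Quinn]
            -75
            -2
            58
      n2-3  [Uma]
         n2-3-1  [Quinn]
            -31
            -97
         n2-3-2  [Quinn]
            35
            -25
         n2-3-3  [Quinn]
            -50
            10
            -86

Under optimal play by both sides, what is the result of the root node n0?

-61

n1-1-1 (Quinn): min(-32, 54, -94) = -94
n1-1-2 (Quinn): min(-62, 80) = -62
n1-1 (Uma): max(-94, -62) = -62
n1-2-1 (Quinn): min(71, 36) = 36
n1-2-2 (Quinn): min(-84, 64) = -84
n1-2-3 (Quinn): min(98, -58, 41) = -58
n1-2 (Uma): max(36, -84, -58) = 36
n1-3-1 (Quinn): min(-63, 19, 9, -68) = -68
n1-3-2 (Quinn): min(82, -67) = -67
n1-3-3 (Quinn): min(-21, -36) = -36
n1-3 (Uma): max(-68, -67, -36) = -36
n1-4-1 (Quinn): min(-32, 11, -19) = -32
n1-4-2 (Quinn): min(3, 2, 5, 93) = 2
n1-4 (Uma): max(-32, 2) = 2
n1 (Quinn): min(-62, 36, -36, 2) = -62
n2-1-1 (Quinn): min(27, -94, 73, -13) = -94
n2-1-2 (Quinn): min(-24, 59) = -24
n2-1-3 (Quinn): min(-82, 43, -13) = -82
n2-1 (Uma): max(-94, -24, -82) = -24
n2-2-1 (Quinn): min(-49, -61) = -61
n2-2-2 (Quinn): min(-64, 42, -80) = -80
n2-2-3 (Quinn): min(-75, -2, 58) = -75
n2-2 (Uma): max(-61, -80, -75) = -61
n2-3-1 (Quinn): min(-31, -97) = -97
n2-3-2 (Quinn): min(35, -25) = -25
n2-3-3 (Quinn): min(-50, 10, -86) = -86
n2-3 (Uma): max(-97, -25, -86) = -25
n2 (Quinn): min(-24, -61, -25) = -61
n0 (Uma): max(-62, -61) = -61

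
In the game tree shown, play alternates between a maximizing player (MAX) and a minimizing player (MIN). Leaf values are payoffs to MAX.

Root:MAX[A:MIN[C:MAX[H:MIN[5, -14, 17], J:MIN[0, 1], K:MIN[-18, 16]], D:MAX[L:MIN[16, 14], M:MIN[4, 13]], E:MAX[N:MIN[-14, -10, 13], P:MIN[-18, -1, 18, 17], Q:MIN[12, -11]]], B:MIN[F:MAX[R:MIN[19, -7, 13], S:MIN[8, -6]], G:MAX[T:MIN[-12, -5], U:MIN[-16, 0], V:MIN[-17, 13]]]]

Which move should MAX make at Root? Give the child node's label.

A

H (MIN): min(5, -14, 17) = -14
J (MIN): min(0, 1) = 0
K (MIN): min(-18, 16) = -18
C (MAX): max(-14, 0, -18) = 0
L (MIN): min(16, 14) = 14
M (MIN): min(4, 13) = 4
D (MAX): max(14, 4) = 14
N (MIN): min(-14, -10, 13) = -14
P (MIN): min(-18, -1, 18, 17) = -18
Q (MIN): min(12, -11) = -11
E (MAX): max(-14, -18, -11) = -11
A (MIN): min(0, 14, -11) = -11
R (MIN): min(19, -7, 13) = -7
S (MIN): min(8, -6) = -6
F (MAX): max(-7, -6) = -6
T (MIN): min(-12, -5) = -12
U (MIN): min(-16, 0) = -16
V (MIN): min(-17, 13) = -17
G (MAX): max(-12, -16, -17) = -12
B (MIN): min(-6, -12) = -12
Root (MAX): max(-11, -12) = -11
MAX at Root wants the highest of {A=-11, B=-12}, so chooses A.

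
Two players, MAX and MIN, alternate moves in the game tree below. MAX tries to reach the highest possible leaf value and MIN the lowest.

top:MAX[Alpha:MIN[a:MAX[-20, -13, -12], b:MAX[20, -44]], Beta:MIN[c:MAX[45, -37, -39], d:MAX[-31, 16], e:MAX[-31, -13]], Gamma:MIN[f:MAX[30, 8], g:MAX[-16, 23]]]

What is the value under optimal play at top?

a (MAX): max(-20, -13, -12) = -12
b (MAX): max(20, -44) = 20
Alpha (MIN): min(-12, 20) = -12
c (MAX): max(45, -37, -39) = 45
d (MAX): max(-31, 16) = 16
e (MAX): max(-31, -13) = -13
Beta (MIN): min(45, 16, -13) = -13
f (MAX): max(30, 8) = 30
g (MAX): max(-16, 23) = 23
Gamma (MIN): min(30, 23) = 23
top (MAX): max(-12, -13, 23) = 23

23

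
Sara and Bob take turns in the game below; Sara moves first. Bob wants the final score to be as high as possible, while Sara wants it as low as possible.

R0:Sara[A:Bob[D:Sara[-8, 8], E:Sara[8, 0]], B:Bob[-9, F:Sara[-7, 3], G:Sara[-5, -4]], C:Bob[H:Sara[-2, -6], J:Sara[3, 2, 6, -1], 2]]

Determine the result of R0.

D (Sara): min(-8, 8) = -8
E (Sara): min(8, 0) = 0
A (Bob): max(-8, 0) = 0
F (Sara): min(-7, 3) = -7
G (Sara): min(-5, -4) = -5
B (Bob): max(-9, -7, -5) = -5
H (Sara): min(-2, -6) = -6
J (Sara): min(3, 2, 6, -1) = -1
C (Bob): max(-6, -1, 2) = 2
R0 (Sara): min(0, -5, 2) = -5

-5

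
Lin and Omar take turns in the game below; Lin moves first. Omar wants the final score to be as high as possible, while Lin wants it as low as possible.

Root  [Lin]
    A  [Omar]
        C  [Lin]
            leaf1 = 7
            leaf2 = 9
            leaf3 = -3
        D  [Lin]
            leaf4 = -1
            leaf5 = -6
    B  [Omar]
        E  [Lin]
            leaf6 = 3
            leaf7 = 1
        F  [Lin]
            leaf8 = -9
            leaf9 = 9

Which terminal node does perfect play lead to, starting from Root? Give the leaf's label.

leaf3

C (Lin): min(7, 9, -3) = -3
D (Lin): min(-1, -6) = -6
A (Omar): max(-3, -6) = -3
E (Lin): min(3, 1) = 1
F (Lin): min(-9, 9) = -9
B (Omar): max(1, -9) = 1
Root (Lin): min(-3, 1) = -3
At Root, Lin picks A (lowest: -3).
At A, Omar picks C (highest: -3).
At C, Lin picks leaf3 (lowest: -3).
Terminal value -3.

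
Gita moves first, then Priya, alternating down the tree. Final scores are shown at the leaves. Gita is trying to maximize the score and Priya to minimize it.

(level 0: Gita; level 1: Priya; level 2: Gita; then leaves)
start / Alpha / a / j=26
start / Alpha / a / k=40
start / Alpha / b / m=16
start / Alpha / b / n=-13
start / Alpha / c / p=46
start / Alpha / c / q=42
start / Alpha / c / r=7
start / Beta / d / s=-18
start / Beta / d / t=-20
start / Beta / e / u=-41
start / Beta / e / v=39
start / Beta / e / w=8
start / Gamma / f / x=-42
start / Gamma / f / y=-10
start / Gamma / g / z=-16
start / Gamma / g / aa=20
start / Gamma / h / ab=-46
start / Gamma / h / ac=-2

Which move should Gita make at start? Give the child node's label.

a (Gita): max(26, 40) = 40
b (Gita): max(16, -13) = 16
c (Gita): max(46, 42, 7) = 46
Alpha (Priya): min(40, 16, 46) = 16
d (Gita): max(-18, -20) = -18
e (Gita): max(-41, 39, 8) = 39
Beta (Priya): min(-18, 39) = -18
f (Gita): max(-42, -10) = -10
g (Gita): max(-16, 20) = 20
h (Gita): max(-46, -2) = -2
Gamma (Priya): min(-10, 20, -2) = -10
start (Gita): max(16, -18, -10) = 16
Gita at start wants the highest of {Alpha=16, Beta=-18, Gamma=-10}, so chooses Alpha.

Alpha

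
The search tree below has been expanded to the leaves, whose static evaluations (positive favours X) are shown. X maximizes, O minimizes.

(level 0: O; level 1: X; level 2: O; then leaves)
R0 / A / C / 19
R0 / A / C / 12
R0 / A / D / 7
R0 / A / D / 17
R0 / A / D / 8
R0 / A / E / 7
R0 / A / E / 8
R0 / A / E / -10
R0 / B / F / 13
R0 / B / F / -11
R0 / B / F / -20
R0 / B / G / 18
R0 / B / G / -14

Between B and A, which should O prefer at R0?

B

F (O): min(13, -11, -20) = -20
G (O): min(18, -14) = -14
B (X): max(-20, -14) = -14
C (O): min(19, 12) = 12
D (O): min(7, 17, 8) = 7
E (O): min(7, 8, -10) = -10
A (X): max(12, 7, -10) = 12
O prefers the lower value; B=-14, A=12. B is better since -14 < 12.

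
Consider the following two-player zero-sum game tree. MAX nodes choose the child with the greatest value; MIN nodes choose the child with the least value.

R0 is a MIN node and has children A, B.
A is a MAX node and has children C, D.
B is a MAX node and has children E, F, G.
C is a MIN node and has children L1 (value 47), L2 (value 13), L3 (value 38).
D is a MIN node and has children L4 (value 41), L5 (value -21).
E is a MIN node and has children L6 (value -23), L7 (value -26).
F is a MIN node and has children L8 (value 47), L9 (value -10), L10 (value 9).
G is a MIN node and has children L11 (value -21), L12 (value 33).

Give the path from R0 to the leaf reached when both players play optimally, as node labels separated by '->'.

C (MIN): min(47, 13, 38) = 13
D (MIN): min(41, -21) = -21
A (MAX): max(13, -21) = 13
E (MIN): min(-23, -26) = -26
F (MIN): min(47, -10, 9) = -10
G (MIN): min(-21, 33) = -21
B (MAX): max(-26, -10, -21) = -10
R0 (MIN): min(13, -10) = -10
At R0, MIN picks B (lowest: -10).
At B, MAX picks F (highest: -10).
At F, MIN picks L9 (lowest: -10).
Terminal value -10.

R0 -> B -> F -> L9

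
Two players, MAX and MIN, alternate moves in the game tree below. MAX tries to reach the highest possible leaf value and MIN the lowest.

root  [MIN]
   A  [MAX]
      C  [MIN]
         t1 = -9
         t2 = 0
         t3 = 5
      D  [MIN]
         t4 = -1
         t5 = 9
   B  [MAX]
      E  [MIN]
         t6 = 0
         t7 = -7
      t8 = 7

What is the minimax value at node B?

7

E (MIN): min(0, -7) = -7
B (MAX): max(-7, 7) = 7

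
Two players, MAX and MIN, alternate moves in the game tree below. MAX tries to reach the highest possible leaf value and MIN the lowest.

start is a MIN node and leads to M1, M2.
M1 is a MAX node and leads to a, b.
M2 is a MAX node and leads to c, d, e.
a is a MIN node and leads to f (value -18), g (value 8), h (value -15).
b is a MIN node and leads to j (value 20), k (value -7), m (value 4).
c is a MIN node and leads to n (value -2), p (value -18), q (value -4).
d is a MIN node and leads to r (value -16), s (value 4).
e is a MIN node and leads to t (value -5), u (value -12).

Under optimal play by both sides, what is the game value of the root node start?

a (MIN): min(-18, 8, -15) = -18
b (MIN): min(20, -7, 4) = -7
M1 (MAX): max(-18, -7) = -7
c (MIN): min(-2, -18, -4) = -18
d (MIN): min(-16, 4) = -16
e (MIN): min(-5, -12) = -12
M2 (MAX): max(-18, -16, -12) = -12
start (MIN): min(-7, -12) = -12

-12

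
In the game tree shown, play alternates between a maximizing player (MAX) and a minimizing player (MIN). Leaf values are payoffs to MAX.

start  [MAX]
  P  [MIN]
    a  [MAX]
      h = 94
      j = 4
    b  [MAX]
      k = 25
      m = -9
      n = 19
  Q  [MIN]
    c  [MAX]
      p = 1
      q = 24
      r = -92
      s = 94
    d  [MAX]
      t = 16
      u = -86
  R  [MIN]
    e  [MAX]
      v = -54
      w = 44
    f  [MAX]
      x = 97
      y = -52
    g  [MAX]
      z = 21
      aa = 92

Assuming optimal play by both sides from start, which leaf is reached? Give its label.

w

a (MAX): max(94, 4) = 94
b (MAX): max(25, -9, 19) = 25
P (MIN): min(94, 25) = 25
c (MAX): max(1, 24, -92, 94) = 94
d (MAX): max(16, -86) = 16
Q (MIN): min(94, 16) = 16
e (MAX): max(-54, 44) = 44
f (MAX): max(97, -52) = 97
g (MAX): max(21, 92) = 92
R (MIN): min(44, 97, 92) = 44
start (MAX): max(25, 16, 44) = 44
At start, MAX picks R (highest: 44).
At R, MIN picks e (lowest: 44).
At e, MAX picks w (highest: 44).
Terminal value 44.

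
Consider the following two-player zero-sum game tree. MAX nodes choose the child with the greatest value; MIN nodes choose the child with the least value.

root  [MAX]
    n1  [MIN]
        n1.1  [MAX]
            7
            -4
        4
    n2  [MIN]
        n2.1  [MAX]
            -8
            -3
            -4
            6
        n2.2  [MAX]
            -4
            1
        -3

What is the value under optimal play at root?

4

n1.1 (MAX): max(7, -4) = 7
n1 (MIN): min(7, 4) = 4
n2.1 (MAX): max(-8, -3, -4, 6) = 6
n2.2 (MAX): max(-4, 1) = 1
n2 (MIN): min(6, 1, -3) = -3
root (MAX): max(4, -3) = 4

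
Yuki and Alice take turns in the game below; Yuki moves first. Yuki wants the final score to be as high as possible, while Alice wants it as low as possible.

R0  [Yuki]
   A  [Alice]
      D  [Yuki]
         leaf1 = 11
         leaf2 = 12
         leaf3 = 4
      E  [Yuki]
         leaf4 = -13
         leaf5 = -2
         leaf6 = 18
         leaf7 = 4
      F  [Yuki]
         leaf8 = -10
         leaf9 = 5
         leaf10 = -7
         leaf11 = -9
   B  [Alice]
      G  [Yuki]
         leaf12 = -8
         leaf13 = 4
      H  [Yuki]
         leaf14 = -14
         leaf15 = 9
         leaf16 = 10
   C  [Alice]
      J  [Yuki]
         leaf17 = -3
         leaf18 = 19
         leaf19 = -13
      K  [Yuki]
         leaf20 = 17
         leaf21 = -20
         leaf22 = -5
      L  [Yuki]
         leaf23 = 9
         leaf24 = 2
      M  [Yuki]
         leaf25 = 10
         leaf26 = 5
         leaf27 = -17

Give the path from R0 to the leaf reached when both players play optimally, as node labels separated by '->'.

R0 -> C -> L -> leaf23

D (Yuki): max(11, 12, 4) = 12
E (Yuki): max(-13, -2, 18, 4) = 18
F (Yuki): max(-10, 5, -7, -9) = 5
A (Alice): min(12, 18, 5) = 5
G (Yuki): max(-8, 4) = 4
H (Yuki): max(-14, 9, 10) = 10
B (Alice): min(4, 10) = 4
J (Yuki): max(-3, 19, -13) = 19
K (Yuki): max(17, -20, -5) = 17
L (Yuki): max(9, 2) = 9
M (Yuki): max(10, 5, -17) = 10
C (Alice): min(19, 17, 9, 10) = 9
R0 (Yuki): max(5, 4, 9) = 9
At R0, Yuki picks C (highest: 9).
At C, Alice picks L (lowest: 9).
At L, Yuki picks leaf23 (highest: 9).
Terminal value 9.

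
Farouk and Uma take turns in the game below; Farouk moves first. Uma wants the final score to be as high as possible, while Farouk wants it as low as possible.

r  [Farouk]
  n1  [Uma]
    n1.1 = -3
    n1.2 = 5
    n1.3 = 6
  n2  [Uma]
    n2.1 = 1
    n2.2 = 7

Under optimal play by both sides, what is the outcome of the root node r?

n1 (Uma): max(-3, 5, 6) = 6
n2 (Uma): max(1, 7) = 7
r (Farouk): min(6, 7) = 6

6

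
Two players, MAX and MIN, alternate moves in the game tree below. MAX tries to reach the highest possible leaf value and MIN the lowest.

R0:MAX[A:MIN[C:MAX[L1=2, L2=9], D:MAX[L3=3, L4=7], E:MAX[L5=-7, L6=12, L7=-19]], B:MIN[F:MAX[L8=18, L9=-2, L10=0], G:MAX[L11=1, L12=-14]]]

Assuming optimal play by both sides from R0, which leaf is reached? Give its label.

C (MAX): max(2, 9) = 9
D (MAX): max(3, 7) = 7
E (MAX): max(-7, 12, -19) = 12
A (MIN): min(9, 7, 12) = 7
F (MAX): max(18, -2, 0) = 18
G (MAX): max(1, -14) = 1
B (MIN): min(18, 1) = 1
R0 (MAX): max(7, 1) = 7
At R0, MAX picks A (highest: 7).
At A, MIN picks D (lowest: 7).
At D, MAX picks L4 (highest: 7).
Terminal value 7.

L4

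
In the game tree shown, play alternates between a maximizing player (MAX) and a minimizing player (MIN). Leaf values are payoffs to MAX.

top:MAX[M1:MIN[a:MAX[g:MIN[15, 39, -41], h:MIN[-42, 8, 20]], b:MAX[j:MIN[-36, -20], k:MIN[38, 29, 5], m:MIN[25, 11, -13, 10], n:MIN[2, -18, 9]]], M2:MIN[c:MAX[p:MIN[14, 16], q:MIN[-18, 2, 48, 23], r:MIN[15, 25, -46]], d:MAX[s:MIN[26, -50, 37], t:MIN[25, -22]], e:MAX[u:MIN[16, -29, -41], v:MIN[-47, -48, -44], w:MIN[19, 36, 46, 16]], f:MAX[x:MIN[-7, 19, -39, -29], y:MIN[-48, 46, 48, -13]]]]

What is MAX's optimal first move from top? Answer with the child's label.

M2

g (MIN): min(15, 39, -41) = -41
h (MIN): min(-42, 8, 20) = -42
a (MAX): max(-41, -42) = -41
j (MIN): min(-36, -20) = -36
k (MIN): min(38, 29, 5) = 5
m (MIN): min(25, 11, -13, 10) = -13
n (MIN): min(2, -18, 9) = -18
b (MAX): max(-36, 5, -13, -18) = 5
M1 (MIN): min(-41, 5) = -41
p (MIN): min(14, 16) = 14
q (MIN): min(-18, 2, 48, 23) = -18
r (MIN): min(15, 25, -46) = -46
c (MAX): max(14, -18, -46) = 14
s (MIN): min(26, -50, 37) = -50
t (MIN): min(25, -22) = -22
d (MAX): max(-50, -22) = -22
u (MIN): min(16, -29, -41) = -41
v (MIN): min(-47, -48, -44) = -48
w (MIN): min(19, 36, 46, 16) = 16
e (MAX): max(-41, -48, 16) = 16
x (MIN): min(-7, 19, -39, -29) = -39
y (MIN): min(-48, 46, 48, -13) = -48
f (MAX): max(-39, -48) = -39
M2 (MIN): min(14, -22, 16, -39) = -39
top (MAX): max(-41, -39) = -39
MAX at top wants the highest of {M1=-41, M2=-39}, so chooses M2.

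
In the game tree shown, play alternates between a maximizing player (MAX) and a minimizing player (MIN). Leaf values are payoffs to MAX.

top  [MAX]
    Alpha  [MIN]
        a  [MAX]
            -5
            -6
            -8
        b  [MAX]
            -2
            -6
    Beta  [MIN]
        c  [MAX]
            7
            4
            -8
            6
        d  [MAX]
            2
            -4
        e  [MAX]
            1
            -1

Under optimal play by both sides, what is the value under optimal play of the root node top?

1

a (MAX): max(-5, -6, -8) = -5
b (MAX): max(-2, -6) = -2
Alpha (MIN): min(-5, -2) = -5
c (MAX): max(7, 4, -8, 6) = 7
d (MAX): max(2, -4) = 2
e (MAX): max(1, -1) = 1
Beta (MIN): min(7, 2, 1) = 1
top (MAX): max(-5, 1) = 1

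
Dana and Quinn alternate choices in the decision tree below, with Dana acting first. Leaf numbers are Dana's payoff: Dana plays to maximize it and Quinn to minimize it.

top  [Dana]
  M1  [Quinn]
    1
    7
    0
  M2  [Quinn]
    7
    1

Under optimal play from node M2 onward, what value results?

1

M2 (Quinn): min(7, 1) = 1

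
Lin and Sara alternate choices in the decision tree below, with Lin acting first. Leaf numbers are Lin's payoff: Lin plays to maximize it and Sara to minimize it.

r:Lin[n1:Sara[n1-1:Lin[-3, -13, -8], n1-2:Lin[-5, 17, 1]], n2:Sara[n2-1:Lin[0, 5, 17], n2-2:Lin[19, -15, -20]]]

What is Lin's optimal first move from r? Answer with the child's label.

n2

n1-1 (Lin): max(-3, -13, -8) = -3
n1-2 (Lin): max(-5, 17, 1) = 17
n1 (Sara): min(-3, 17) = -3
n2-1 (Lin): max(0, 5, 17) = 17
n2-2 (Lin): max(19, -15, -20) = 19
n2 (Sara): min(17, 19) = 17
r (Lin): max(-3, 17) = 17
Lin at r wants the highest of {n1=-3, n2=17}, so chooses n2.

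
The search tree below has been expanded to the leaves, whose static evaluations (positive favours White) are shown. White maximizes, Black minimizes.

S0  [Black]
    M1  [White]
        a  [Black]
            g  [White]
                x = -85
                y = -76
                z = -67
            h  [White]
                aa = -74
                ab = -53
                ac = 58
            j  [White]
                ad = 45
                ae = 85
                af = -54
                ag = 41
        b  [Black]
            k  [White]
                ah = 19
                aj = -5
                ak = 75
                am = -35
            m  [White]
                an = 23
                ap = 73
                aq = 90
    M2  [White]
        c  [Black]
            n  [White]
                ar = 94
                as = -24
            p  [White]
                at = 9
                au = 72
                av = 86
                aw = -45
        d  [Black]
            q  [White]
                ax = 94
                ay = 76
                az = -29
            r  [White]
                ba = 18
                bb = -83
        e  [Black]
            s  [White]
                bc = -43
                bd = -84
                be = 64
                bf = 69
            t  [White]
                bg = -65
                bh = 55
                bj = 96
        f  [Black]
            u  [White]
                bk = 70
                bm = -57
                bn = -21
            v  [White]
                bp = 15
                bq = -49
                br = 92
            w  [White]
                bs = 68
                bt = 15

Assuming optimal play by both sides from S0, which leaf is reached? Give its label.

ak

g (White): max(-85, -76, -67) = -67
h (White): max(-74, -53, 58) = 58
j (White): max(45, 85, -54, 41) = 85
a (Black): min(-67, 58, 85) = -67
k (White): max(19, -5, 75, -35) = 75
m (White): max(23, 73, 90) = 90
b (Black): min(75, 90) = 75
M1 (White): max(-67, 75) = 75
n (White): max(94, -24) = 94
p (White): max(9, 72, 86, -45) = 86
c (Black): min(94, 86) = 86
q (White): max(94, 76, -29) = 94
r (White): max(18, -83) = 18
d (Black): min(94, 18) = 18
s (White): max(-43, -84, 64, 69) = 69
t (White): max(-65, 55, 96) = 96
e (Black): min(69, 96) = 69
u (White): max(70, -57, -21) = 70
v (White): max(15, -49, 92) = 92
w (White): max(68, 15) = 68
f (Black): min(70, 92, 68) = 68
M2 (White): max(86, 18, 69, 68) = 86
S0 (Black): min(75, 86) = 75
At S0, Black picks M1 (lowest: 75).
At M1, White picks b (highest: 75).
At b, Black picks k (lowest: 75).
At k, White picks ak (highest: 75).
Terminal value 75.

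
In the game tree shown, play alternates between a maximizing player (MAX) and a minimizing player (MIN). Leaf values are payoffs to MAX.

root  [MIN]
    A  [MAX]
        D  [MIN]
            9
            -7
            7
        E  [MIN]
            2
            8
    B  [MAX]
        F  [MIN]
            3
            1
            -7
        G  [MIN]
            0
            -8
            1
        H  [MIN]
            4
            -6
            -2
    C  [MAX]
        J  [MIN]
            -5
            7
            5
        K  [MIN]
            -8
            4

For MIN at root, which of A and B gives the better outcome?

D (MIN): min(9, -7, 7) = -7
E (MIN): min(2, 8) = 2
A (MAX): max(-7, 2) = 2
F (MIN): min(3, 1, -7) = -7
G (MIN): min(0, -8, 1) = -8
H (MIN): min(4, -6, -2) = -6
B (MAX): max(-7, -8, -6) = -6
MIN prefers the lower value; A=2, B=-6. B is better since -6 < 2.

B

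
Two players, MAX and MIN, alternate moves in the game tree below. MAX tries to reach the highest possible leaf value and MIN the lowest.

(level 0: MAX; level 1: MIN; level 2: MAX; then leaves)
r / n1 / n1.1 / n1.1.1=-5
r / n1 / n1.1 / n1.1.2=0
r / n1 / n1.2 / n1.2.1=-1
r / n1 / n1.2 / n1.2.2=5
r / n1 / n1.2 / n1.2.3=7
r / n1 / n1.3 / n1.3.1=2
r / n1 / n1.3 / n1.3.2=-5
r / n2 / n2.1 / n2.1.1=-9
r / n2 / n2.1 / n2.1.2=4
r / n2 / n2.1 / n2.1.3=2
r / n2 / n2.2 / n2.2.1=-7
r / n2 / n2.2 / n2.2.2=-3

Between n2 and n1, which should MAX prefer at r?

n2.1 (MAX): max(-9, 4, 2) = 4
n2.2 (MAX): max(-7, -3) = -3
n2 (MIN): min(4, -3) = -3
n1.1 (MAX): max(-5, 0) = 0
n1.2 (MAX): max(-1, 5, 7) = 7
n1.3 (MAX): max(2, -5) = 2
n1 (MIN): min(0, 7, 2) = 0
MAX prefers the higher value; n2=-3, n1=0. n1 is better since 0 > -3.

n1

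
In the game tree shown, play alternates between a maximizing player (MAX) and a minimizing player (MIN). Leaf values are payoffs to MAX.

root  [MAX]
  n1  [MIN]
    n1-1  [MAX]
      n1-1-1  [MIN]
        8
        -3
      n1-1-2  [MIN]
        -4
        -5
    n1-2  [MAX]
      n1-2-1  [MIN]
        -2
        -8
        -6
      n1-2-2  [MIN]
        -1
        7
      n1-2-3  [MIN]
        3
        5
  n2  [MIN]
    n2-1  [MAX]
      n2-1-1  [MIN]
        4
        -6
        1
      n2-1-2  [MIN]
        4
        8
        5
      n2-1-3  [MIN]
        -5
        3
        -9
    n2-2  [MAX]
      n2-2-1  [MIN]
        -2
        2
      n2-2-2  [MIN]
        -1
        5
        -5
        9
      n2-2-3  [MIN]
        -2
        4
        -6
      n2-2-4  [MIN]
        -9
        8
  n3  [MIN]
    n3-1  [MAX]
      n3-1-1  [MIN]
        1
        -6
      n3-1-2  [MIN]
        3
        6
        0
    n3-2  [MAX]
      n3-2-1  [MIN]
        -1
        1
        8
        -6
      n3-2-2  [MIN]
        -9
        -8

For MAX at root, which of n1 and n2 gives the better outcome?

n2

n1-1-1 (MIN): min(8, -3) = -3
n1-1-2 (MIN): min(-4, -5) = -5
n1-1 (MAX): max(-3, -5) = -3
n1-2-1 (MIN): min(-2, -8, -6) = -8
n1-2-2 (MIN): min(-1, 7) = -1
n1-2-3 (MIN): min(3, 5) = 3
n1-2 (MAX): max(-8, -1, 3) = 3
n1 (MIN): min(-3, 3) = -3
n2-1-1 (MIN): min(4, -6, 1) = -6
n2-1-2 (MIN): min(4, 8, 5) = 4
n2-1-3 (MIN): min(-5, 3, -9) = -9
n2-1 (MAX): max(-6, 4, -9) = 4
n2-2-1 (MIN): min(-2, 2) = -2
n2-2-2 (MIN): min(-1, 5, -5, 9) = -5
n2-2-3 (MIN): min(-2, 4, -6) = -6
n2-2-4 (MIN): min(-9, 8) = -9
n2-2 (MAX): max(-2, -5, -6, -9) = -2
n2 (MIN): min(4, -2) = -2
MAX prefers the higher value; n1=-3, n2=-2. n2 is better since -2 > -3.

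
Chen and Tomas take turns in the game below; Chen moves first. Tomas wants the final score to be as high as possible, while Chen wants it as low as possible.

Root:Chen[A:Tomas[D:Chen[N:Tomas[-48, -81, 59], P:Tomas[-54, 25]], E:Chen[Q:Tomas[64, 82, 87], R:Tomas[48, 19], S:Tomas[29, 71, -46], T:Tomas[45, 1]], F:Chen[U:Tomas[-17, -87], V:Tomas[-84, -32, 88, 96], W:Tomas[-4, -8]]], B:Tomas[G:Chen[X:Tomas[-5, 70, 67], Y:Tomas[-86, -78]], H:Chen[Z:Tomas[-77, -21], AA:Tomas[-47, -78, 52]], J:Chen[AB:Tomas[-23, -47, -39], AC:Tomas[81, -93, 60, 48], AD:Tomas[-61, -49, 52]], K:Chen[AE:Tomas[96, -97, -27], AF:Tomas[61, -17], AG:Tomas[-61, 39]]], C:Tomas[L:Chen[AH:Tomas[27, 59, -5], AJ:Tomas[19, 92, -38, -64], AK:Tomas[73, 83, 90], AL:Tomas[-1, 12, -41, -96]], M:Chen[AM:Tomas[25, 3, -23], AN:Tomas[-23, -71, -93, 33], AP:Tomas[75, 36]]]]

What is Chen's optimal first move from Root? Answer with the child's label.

N (Tomas): max(-48, -81, 59) = 59
P (Tomas): max(-54, 25) = 25
D (Chen): min(59, 25) = 25
Q (Tomas): max(64, 82, 87) = 87
R (Tomas): max(48, 19) = 48
S (Tomas): max(29, 71, -46) = 71
T (Tomas): max(45, 1) = 45
E (Chen): min(87, 48, 71, 45) = 45
U (Tomas): max(-17, -87) = -17
V (Tomas): max(-84, -32, 88, 96) = 96
W (Tomas): max(-4, -8) = -4
F (Chen): min(-17, 96, -4) = -17
A (Tomas): max(25, 45, -17) = 45
X (Tomas): max(-5, 70, 67) = 70
Y (Tomas): max(-86, -78) = -78
G (Chen): min(70, -78) = -78
Z (Tomas): max(-77, -21) = -21
AA (Tomas): max(-47, -78, 52) = 52
H (Chen): min(-21, 52) = -21
AB (Tomas): max(-23, -47, -39) = -23
AC (Tomas): max(81, -93, 60, 48) = 81
AD (Tomas): max(-61, -49, 52) = 52
J (Chen): min(-23, 81, 52) = -23
AE (Tomas): max(96, -97, -27) = 96
AF (Tomas): max(61, -17) = 61
AG (Tomas): max(-61, 39) = 39
K (Chen): min(96, 61, 39) = 39
B (Tomas): max(-78, -21, -23, 39) = 39
AH (Tomas): max(27, 59, -5) = 59
AJ (Tomas): max(19, 92, -38, -64) = 92
AK (Tomas): max(73, 83, 90) = 90
AL (Tomas): max(-1, 12, -41, -96) = 12
L (Chen): min(59, 92, 90, 12) = 12
AM (Tomas): max(25, 3, -23) = 25
AN (Tomas): max(-23, -71, -93, 33) = 33
AP (Tomas): max(75, 36) = 75
M (Chen): min(25, 33, 75) = 25
C (Tomas): max(12, 25) = 25
Root (Chen): min(45, 39, 25) = 25
Chen at Root wants the lowest of {A=45, B=39, C=25}, so chooses C.

C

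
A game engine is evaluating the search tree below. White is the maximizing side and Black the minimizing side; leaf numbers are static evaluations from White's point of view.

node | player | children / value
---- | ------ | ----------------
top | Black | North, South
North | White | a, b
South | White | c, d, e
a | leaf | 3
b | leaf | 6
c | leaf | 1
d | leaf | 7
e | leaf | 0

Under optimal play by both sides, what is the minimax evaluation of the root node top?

6

North (White): max(3, 6) = 6
South (White): max(1, 7, 0) = 7
top (Black): min(6, 7) = 6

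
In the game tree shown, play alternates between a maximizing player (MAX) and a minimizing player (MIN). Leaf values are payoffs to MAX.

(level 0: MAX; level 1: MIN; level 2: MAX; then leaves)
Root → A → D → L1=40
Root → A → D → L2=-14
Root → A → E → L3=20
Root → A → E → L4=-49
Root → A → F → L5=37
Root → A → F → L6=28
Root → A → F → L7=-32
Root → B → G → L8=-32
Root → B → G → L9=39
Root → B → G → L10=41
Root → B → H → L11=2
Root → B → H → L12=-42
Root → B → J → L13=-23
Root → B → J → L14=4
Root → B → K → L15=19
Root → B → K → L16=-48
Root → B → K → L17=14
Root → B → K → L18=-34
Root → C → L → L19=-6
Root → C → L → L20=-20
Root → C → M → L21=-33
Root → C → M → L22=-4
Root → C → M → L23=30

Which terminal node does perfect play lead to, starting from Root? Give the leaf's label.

D (MAX): max(40, -14) = 40
E (MAX): max(20, -49) = 20
F (MAX): max(37, 28, -32) = 37
A (MIN): min(40, 20, 37) = 20
G (MAX): max(-32, 39, 41) = 41
H (MAX): max(2, -42) = 2
J (MAX): max(-23, 4) = 4
K (MAX): max(19, -48, 14, -34) = 19
B (MIN): min(41, 2, 4, 19) = 2
L (MAX): max(-6, -20) = -6
M (MAX): max(-33, -4, 30) = 30
C (MIN): min(-6, 30) = -6
Root (MAX): max(20, 2, -6) = 20
At Root, MAX picks A (highest: 20).
At A, MIN picks E (lowest: 20).
At E, MAX picks L3 (highest: 20).
Terminal value 20.

L3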